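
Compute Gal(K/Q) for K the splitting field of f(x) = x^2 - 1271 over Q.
Gal(K/Q) = Z/2Z (cyclic of order 2)

x^2 - 1271 is irreducible over Q since 1271 is not a rational square. The splitting field Q(sqrt(1271)) has degree 2 over Q, and its unique nontrivial automorphism is sqrt(1271) ↦ -sqrt(1271). Hence Gal(Q(sqrt(1271))/Q) = Z/2Z.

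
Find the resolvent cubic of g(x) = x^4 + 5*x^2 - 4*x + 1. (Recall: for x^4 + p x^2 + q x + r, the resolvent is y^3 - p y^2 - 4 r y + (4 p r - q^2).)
h(y) = y^3 - 5*y^2 - 4*y + 4

Identify coefficients: p = 5, q = -4, r = 1.
Plug into h(y) = y^3 - p y^2 - 4 r y + (4 p r - q^2):
  h(y) = y^3 - (5) y^2 - 4*(1) y + (4*(5)*(1) - (-4)^2)
       = y^3 + (-5) y^2 + (-4) y + (4).
Simplifying: h(y) = y^3 - 5*y^2 - 4*y + 4.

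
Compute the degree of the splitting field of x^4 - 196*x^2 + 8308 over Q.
[K:Q] = 4

f factors as (x^2 - 134)(x^2 - 62); the splitting field is K = Q(sqrt(134), sqrt(62)). Since 134, 62, and 8308 are all non-squares in Q, the three subfields Q(sqrt(134)), Q(sqrt(62)), Q(sqrt(8308)) are distinct degree-2 extensions, so [K:Q] = 4 (Klein four Galois group).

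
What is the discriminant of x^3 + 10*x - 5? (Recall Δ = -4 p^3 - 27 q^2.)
Δ = -4675

For a depressed cubic x^3 + p x + q the discriminant is Δ = -4 p^3 - 27 q^2 = -4*(10)^3 - 27*(-5)^2 = -4000 - 675 = -4675.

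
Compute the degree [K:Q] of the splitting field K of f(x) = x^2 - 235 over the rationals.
[K:Q] = 2

The polynomial x^2 - 235 is irreducible over Q since 235 is not a perfect square. Its splitting field is Q(sqrt(235)), which has degree 2 over Q.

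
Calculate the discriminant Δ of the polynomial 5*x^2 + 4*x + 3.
Δ = -44

For a quadratic a x^2 + b x + c the discriminant is Δ = b^2 - 4ac = (4)^2 - 4*(5)*(3) = 16 - (60) = -44.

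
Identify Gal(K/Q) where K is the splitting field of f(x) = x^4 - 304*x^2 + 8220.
Gal(K/Q) = V_4 (Klein four-group, Z/2Z × Z/2Z)

f factors as (x^2 - 274)(x^2 - 30), so the splitting field is K = Q(sqrt(274), sqrt(30)). The elements 274, 30, 8220 are all non-squares in Q, so sqrt(274) and sqrt(30) generate independent quadratic extensions. Thus [K:Q] = 4 and Gal(K/Q) is generated by the two order-2 automorphisms sqrt(274) ↦ -sqrt(274) and sqrt(30) ↦ -sqrt(30), giving V_4.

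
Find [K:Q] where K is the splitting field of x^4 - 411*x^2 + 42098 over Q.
[K:Q] = 4

f factors as (x^2 - 194)(x^2 - 217); the splitting field is K = Q(sqrt(194), sqrt(217)). Since 194, 217, and 42098 are all non-squares in Q, the three subfields Q(sqrt(194)), Q(sqrt(217)), Q(sqrt(42098)) are distinct degree-2 extensions, so [K:Q] = 4 (Klein four Galois group).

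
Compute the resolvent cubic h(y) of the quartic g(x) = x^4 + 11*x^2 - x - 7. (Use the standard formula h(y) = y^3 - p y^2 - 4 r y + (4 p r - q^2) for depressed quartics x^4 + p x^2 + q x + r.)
h(y) = y^3 - 11*y^2 + 28*y - 309

Identify coefficients: p = 11, q = -1, r = -7.
Plug into h(y) = y^3 - p y^2 - 4 r y + (4 p r - q^2):
  h(y) = y^3 - (11) y^2 - 4*(-7) y + (4*(11)*(-7) - (-1)^2)
       = y^3 + (-11) y^2 + (28) y + (-309).
Simplifying: h(y) = y^3 - 11*y^2 + 28*y - 309.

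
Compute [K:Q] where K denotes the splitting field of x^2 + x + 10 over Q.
[K:Q] = 2

The discriminant of x^2 + (1)*x + (10) is b^2 - 4c = 1 - (40) = -39. Since -39 is not a perfect square in Q, the polynomial is irreducible over Q. Its two roots generate a degree-2 extension, so [K:Q] = 2.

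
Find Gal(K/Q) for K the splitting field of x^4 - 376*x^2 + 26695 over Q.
Gal(K/Q) = V_4 (Klein four-group, Z/2Z × Z/2Z)

f factors as (x^2 - 281)(x^2 - 95), so the splitting field is K = Q(sqrt(281), sqrt(95)). The elements 281, 95, 26695 are all non-squares in Q, so sqrt(281) and sqrt(95) generate independent quadratic extensions. Thus [K:Q] = 4 and Gal(K/Q) is generated by the two order-2 automorphisms sqrt(281) ↦ -sqrt(281) and sqrt(95) ↦ -sqrt(95), giving V_4.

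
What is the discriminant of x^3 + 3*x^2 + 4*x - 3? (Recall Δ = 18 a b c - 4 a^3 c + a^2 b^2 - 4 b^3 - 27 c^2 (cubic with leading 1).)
Δ = -679

For x^3 + a x^2 + b x + c the discriminant is Δ = 18 a b c - 4 a^3 c + a^2 b^2 - 4 b^3 - 27 c^2.
Plug a = 3, b = 4, c = -3:
  18*(3)*(4)*(-3) - 4*(3)^3*(-3) + (3)^2*(4)^2 - 4*(4)^3 - 27*(-3)^2
  = -648 + (324) + 144 + (-256) + (-243)
  = -679.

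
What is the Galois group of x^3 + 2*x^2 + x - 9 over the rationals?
Gal(K/Q) = S_3 (symmetric group of order 6)

Compute the discriminant of x^3 + (2)*x^2 + (1)*x + (-9): Δ = -2223. Since Δ is not a rational square, the Galois group is not contained in A_3; it must be the full S_3 (irreducibility of the cubic rules out anything smaller).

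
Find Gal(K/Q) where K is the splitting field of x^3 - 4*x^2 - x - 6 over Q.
Gal(K/Q) = S_3 (symmetric group of order 6)

Compute the discriminant of x^3 + (-4)*x^2 + (-1)*x + (-6): Δ = -2920. Since Δ is not a rational square, the Galois group is not contained in A_3; it must be the full S_3 (irreducibility of the cubic rules out anything smaller).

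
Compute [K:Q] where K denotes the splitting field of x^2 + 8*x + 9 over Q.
[K:Q] = 2

The discriminant of x^2 + (8)*x + (9) is b^2 - 4c = 64 - (36) = 28. Since 28 is not a perfect square in Q, the polynomial is irreducible over Q. Its two roots generate a degree-2 extension, so [K:Q] = 2.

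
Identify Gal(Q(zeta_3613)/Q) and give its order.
|Gal(Q(zeta_3613)/Q)| = phi(3613) = 3612; group ≅ (Z/3613Z)^* ≅ Z/3612Z

The n-th cyclotomic polynomial Φ_3613(x) is the minimal polynomial of zeta_3613 over Q and has degree phi(3613) = 3612. So Q(zeta_3613) is a degree-3612 Galois extension with Galois group (Z/3613Z)^*. (Z/3613Z)^* is cyclic since 3613 is an odd prime power (or 4). Hence Gal(Q(zeta_3613)/Q) ≅ Z/3612Z.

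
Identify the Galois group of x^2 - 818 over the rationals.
Gal(K/Q) = Z/2Z (cyclic of order 2)

x^2 - 818 is irreducible over Q since 818 is not a rational square. The splitting field Q(sqrt(818)) has degree 2 over Q, and its unique nontrivial automorphism is sqrt(818) ↦ -sqrt(818). Hence Gal(Q(sqrt(818))/Q) = Z/2Z.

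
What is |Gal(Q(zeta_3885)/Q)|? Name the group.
|Gal(Q(zeta_3885)/Q)| = phi(3885) = 1728; group ≅ (Z/3885Z)^* ≅ Z/2Z × Z/4Z × Z/6Z × Z/36Z

The n-th cyclotomic polynomial Φ_3885(x) is the minimal polynomial of zeta_3885 over Q and has degree phi(3885) = 1728. So Q(zeta_3885) is a degree-1728 Galois extension with Galois group (Z/3885Z)^*. By CRT, (Z/3885Z)^* ≅ (Z/3Z)^* × (Z/5Z)^* × (Z/7Z)^* × (Z/37Z)^*. Each prime-power unit group is (Z/3Z)^* ≅ Z/2Z; (Z/5Z)^* ≅ Z/4Z; (Z/7Z)^* ≅ Z/6Z; (Z/37Z)^* ≅ Z/36Z. Hence Gal(Q(zeta_3885)/Q) ≅ Z/2Z × Z/4Z × Z/6Z × Z/36Z.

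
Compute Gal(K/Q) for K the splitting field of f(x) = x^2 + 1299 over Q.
Gal(K/Q) = Z/2Z (cyclic of order 2)

x^2 + 1299 is irreducible over Q since -1299 is not a rational square. The splitting field Q(sqrt(-1299)) has degree 2 over Q, and its unique nontrivial automorphism is sqrt(-1299) ↦ -sqrt(-1299). Hence Gal(Q(sqrt(-1299))/Q) = Z/2Z.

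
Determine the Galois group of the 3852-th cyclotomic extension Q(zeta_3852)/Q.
|Gal(Q(zeta_3852)/Q)| = phi(3852) = 1272; group ≅ (Z/3852Z)^* ≅ Z/2Z × Z/6Z × Z/106Z

The n-th cyclotomic polynomial Φ_3852(x) is the minimal polynomial of zeta_3852 over Q and has degree phi(3852) = 1272. So Q(zeta_3852) is a degree-1272 Galois extension with Galois group (Z/3852Z)^*. By CRT, (Z/3852Z)^* ≅ (Z/4Z)^* × (Z/9Z)^* × (Z/107Z)^*. Each prime-power unit group is (Z/4Z)^* ≅ Z/2Z; (Z/9Z)^* ≅ Z/6Z; (Z/107Z)^* ≅ Z/106Z. Hence Gal(Q(zeta_3852)/Q) ≅ Z/2Z × Z/6Z × Z/106Z.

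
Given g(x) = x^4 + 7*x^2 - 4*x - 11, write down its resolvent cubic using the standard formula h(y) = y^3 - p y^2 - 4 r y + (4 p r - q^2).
h(y) = y^3 - 7*y^2 + 44*y - 324

Identify coefficients: p = 7, q = -4, r = -11.
Plug into h(y) = y^3 - p y^2 - 4 r y + (4 p r - q^2):
  h(y) = y^3 - (7) y^2 - 4*(-11) y + (4*(7)*(-11) - (-4)^2)
       = y^3 + (-7) y^2 + (44) y + (-324).
Simplifying: h(y) = y^3 - 7*y^2 + 44*y - 324.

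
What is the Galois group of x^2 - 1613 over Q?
Gal(K/Q) = Z/2Z (cyclic of order 2)

x^2 - 1613 is irreducible over Q since 1613 is not a rational square. The splitting field Q(sqrt(1613)) has degree 2 over Q, and its unique nontrivial automorphism is sqrt(1613) ↦ -sqrt(1613). Hence Gal(Q(sqrt(1613))/Q) = Z/2Z.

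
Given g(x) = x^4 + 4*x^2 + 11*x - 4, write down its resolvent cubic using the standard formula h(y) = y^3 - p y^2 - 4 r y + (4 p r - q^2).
h(y) = y^3 - 4*y^2 + 16*y - 185

Identify coefficients: p = 4, q = 11, r = -4.
Plug into h(y) = y^3 - p y^2 - 4 r y + (4 p r - q^2):
  h(y) = y^3 - (4) y^2 - 4*(-4) y + (4*(4)*(-4) - (11)^2)
       = y^3 + (-4) y^2 + (16) y + (-185).
Simplifying: h(y) = y^3 - 4*y^2 + 16*y - 185.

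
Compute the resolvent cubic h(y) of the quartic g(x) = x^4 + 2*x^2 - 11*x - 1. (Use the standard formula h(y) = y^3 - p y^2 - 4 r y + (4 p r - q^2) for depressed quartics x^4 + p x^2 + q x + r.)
h(y) = y^3 - 2*y^2 + 4*y - 129

Identify coefficients: p = 2, q = -11, r = -1.
Plug into h(y) = y^3 - p y^2 - 4 r y + (4 p r - q^2):
  h(y) = y^3 - (2) y^2 - 4*(-1) y + (4*(2)*(-1) - (-11)^2)
       = y^3 + (-2) y^2 + (4) y + (-129).
Simplifying: h(y) = y^3 - 2*y^2 + 4*y - 129.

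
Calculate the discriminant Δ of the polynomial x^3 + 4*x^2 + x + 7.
Δ = -2599

For x^3 + a x^2 + b x + c the discriminant is Δ = 18 a b c - 4 a^3 c + a^2 b^2 - 4 b^3 - 27 c^2.
Plug a = 4, b = 1, c = 7:
  18*(4)*(1)*(7) - 4*(4)^3*(7) + (4)^2*(1)^2 - 4*(1)^3 - 27*(7)^2
  = 504 + (-1792) + 16 + (-4) + (-1323)
  = -2599.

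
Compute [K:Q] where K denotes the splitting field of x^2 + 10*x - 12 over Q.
[K:Q] = 2

The discriminant of x^2 + (10)*x + (-12) is b^2 - 4c = 100 - (-48) = 148. Since 148 is not a perfect square in Q, the polynomial is irreducible over Q. Its two roots generate a degree-2 extension, so [K:Q] = 2.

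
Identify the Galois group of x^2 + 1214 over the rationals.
Gal(K/Q) = Z/2Z (cyclic of order 2)

x^2 + 1214 is irreducible over Q since -1214 is not a rational square. The splitting field Q(sqrt(-1214)) has degree 2 over Q, and its unique nontrivial automorphism is sqrt(-1214) ↦ -sqrt(-1214). Hence Gal(Q(sqrt(-1214))/Q) = Z/2Z.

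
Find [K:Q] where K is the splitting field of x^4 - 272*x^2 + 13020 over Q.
[K:Q] = 4

f factors as (x^2 - 210)(x^2 - 62); the splitting field is K = Q(sqrt(210), sqrt(62)). Since 210, 62, and 13020 are all non-squares in Q, the three subfields Q(sqrt(210)), Q(sqrt(62)), Q(sqrt(13020)) are distinct degree-2 extensions, so [K:Q] = 4 (Klein four Galois group).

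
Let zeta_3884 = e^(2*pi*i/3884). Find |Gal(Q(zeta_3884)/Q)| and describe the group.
|Gal(Q(zeta_3884)/Q)| = phi(3884) = 1940; group ≅ (Z/3884Z)^* ≅ Z/2Z × Z/970Z

The n-th cyclotomic polynomial Φ_3884(x) is the minimal polynomial of zeta_3884 over Q and has degree phi(3884) = 1940. So Q(zeta_3884) is a degree-1940 Galois extension with Galois group (Z/3884Z)^*. By CRT, (Z/3884Z)^* ≅ (Z/4Z)^* × (Z/971Z)^*. Each prime-power unit group is (Z/4Z)^* ≅ Z/2Z; (Z/971Z)^* ≅ Z/970Z. Hence Gal(Q(zeta_3884)/Q) ≅ Z/2Z × Z/970Z.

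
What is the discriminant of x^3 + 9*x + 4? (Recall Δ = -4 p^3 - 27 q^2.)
Δ = -3348

For a depressed cubic x^3 + p x + q the discriminant is Δ = -4 p^3 - 27 q^2 = -4*(9)^3 - 27*(4)^2 = -2916 - 432 = -3348.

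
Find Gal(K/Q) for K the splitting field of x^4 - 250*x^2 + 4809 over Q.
Gal(K/Q) = V_4 (Klein four-group, Z/2Z × Z/2Z)

f factors as (x^2 - 229)(x^2 - 21), so the splitting field is K = Q(sqrt(229), sqrt(21)). The elements 229, 21, 4809 are all non-squares in Q, so sqrt(229) and sqrt(21) generate independent quadratic extensions. Thus [K:Q] = 4 and Gal(K/Q) is generated by the two order-2 automorphisms sqrt(229) ↦ -sqrt(229) and sqrt(21) ↦ -sqrt(21), giving V_4.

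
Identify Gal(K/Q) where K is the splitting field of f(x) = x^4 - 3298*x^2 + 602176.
Gal(K/Q) = Z/2Z (cyclic of order 2)

f factors as (x^2 - 3104)(x^2 - 194), so the splitting field is K = Q(sqrt(3104), sqrt(194)). The squarefree part of 3104 is 194 and the squarefree part of 194 is also 194, so sqrt(3104) and sqrt(194) are both rational multiples of sqrt(194). Hence Q(sqrt(3104)) = Q(sqrt(194)) = Q(sqrt(194)), and the splitting field collapses to a single degree-2 extension with Galois group Z/2Z.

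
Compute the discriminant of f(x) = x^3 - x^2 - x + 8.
Δ = -1547

For x^3 + a x^2 + b x + c the discriminant is Δ = 18 a b c - 4 a^3 c + a^2 b^2 - 4 b^3 - 27 c^2.
Plug a = -1, b = -1, c = 8:
  18*(-1)*(-1)*(8) - 4*(-1)^3*(8) + (-1)^2*(-1)^2 - 4*(-1)^3 - 27*(8)^2
  = 144 + (32) + 1 + (4) + (-1728)
  = -1547.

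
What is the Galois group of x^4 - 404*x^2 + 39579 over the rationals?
Gal(K/Q) = V_4 (Klein four-group, Z/2Z × Z/2Z)

f factors as (x^2 - 237)(x^2 - 167), so the splitting field is K = Q(sqrt(237), sqrt(167)). The elements 237, 167, 39579 are all non-squares in Q, so sqrt(237) and sqrt(167) generate independent quadratic extensions. Thus [K:Q] = 4 and Gal(K/Q) is generated by the two order-2 automorphisms sqrt(237) ↦ -sqrt(237) and sqrt(167) ↦ -sqrt(167), giving V_4.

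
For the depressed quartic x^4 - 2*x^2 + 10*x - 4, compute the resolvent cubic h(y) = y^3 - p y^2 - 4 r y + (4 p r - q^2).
h(y) = y^3 + 2*y^2 + 16*y - 68

Identify coefficients: p = -2, q = 10, r = -4.
Plug into h(y) = y^3 - p y^2 - 4 r y + (4 p r - q^2):
  h(y) = y^3 - (-2) y^2 - 4*(-4) y + (4*(-2)*(-4) - (10)^2)
       = y^3 + (2) y^2 + (16) y + (-68).
Simplifying: h(y) = y^3 + 2*y^2 + 16*y - 68.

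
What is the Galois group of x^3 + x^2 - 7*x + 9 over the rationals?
Gal(K/Q) = S_3 (symmetric group of order 6)

Compute the discriminant of x^3 + (1)*x^2 + (-7)*x + (9): Δ = -1936. Since Δ is not a rational square, the Galois group is not contained in A_3; it must be the full S_3 (irreducibility of the cubic rules out anything smaller).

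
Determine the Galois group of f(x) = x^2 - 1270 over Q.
Gal(K/Q) = Z/2Z (cyclic of order 2)

x^2 - 1270 is irreducible over Q since 1270 is not a rational square. The splitting field Q(sqrt(1270)) has degree 2 over Q, and its unique nontrivial automorphism is sqrt(1270) ↦ -sqrt(1270). Hence Gal(Q(sqrt(1270))/Q) = Z/2Z.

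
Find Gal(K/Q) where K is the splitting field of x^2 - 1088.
Gal(K/Q) = Z/2Z (cyclic of order 2)

x^2 - 1088 is irreducible over Q since 1088 is not a rational square. The splitting field Q(sqrt(1088)) has degree 2 over Q, and its unique nontrivial automorphism is sqrt(1088) ↦ -sqrt(1088). Hence Gal(Q(sqrt(1088))/Q) = Z/2Z.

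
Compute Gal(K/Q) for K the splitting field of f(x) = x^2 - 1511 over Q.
Gal(K/Q) = Z/2Z (cyclic of order 2)

x^2 - 1511 is irreducible over Q since 1511 is not a rational square. The splitting field Q(sqrt(1511)) has degree 2 over Q, and its unique nontrivial automorphism is sqrt(1511) ↦ -sqrt(1511). Hence Gal(Q(sqrt(1511))/Q) = Z/2Z.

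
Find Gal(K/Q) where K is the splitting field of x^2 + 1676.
Gal(K/Q) = Z/2Z (cyclic of order 2)

x^2 + 1676 is irreducible over Q since -1676 is not a rational square. The splitting field Q(sqrt(-1676)) has degree 2 over Q, and its unique nontrivial automorphism is sqrt(-1676) ↦ -sqrt(-1676). Hence Gal(Q(sqrt(-1676))/Q) = Z/2Z.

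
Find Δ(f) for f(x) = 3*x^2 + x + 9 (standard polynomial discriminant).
Δ = -107

For a quadratic a x^2 + b x + c the discriminant is Δ = b^2 - 4ac = (1)^2 - 4*(3)*(9) = 1 - (108) = -107.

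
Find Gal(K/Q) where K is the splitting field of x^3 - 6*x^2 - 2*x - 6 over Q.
Gal(K/Q) = S_3 (symmetric group of order 6)

Compute the discriminant of x^3 + (-6)*x^2 + (-2)*x + (-6): Δ = -7276. Since Δ is not a rational square, the Galois group is not contained in A_3; it must be the full S_3 (irreducibility of the cubic rules out anything smaller).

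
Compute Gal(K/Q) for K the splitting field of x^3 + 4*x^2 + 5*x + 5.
Gal(K/Q) = S_3 (symmetric group of order 6)

Compute the discriminant of x^3 + (4)*x^2 + (5)*x + (5): Δ = -255. Since Δ is not a rational square, the Galois group is not contained in A_3; it must be the full S_3 (irreducibility of the cubic rules out anything smaller).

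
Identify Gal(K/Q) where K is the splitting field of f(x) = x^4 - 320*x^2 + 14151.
Gal(K/Q) = V_4 (Klein four-group, Z/2Z × Z/2Z)

f factors as (x^2 - 53)(x^2 - 267), so the splitting field is K = Q(sqrt(53), sqrt(267)). The elements 53, 267, 14151 are all non-squares in Q, so sqrt(53) and sqrt(267) generate independent quadratic extensions. Thus [K:Q] = 4 and Gal(K/Q) is generated by the two order-2 automorphisms sqrt(53) ↦ -sqrt(53) and sqrt(267) ↦ -sqrt(267), giving V_4.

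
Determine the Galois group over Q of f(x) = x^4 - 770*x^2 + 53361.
Gal(K/Q) = Z/2Z (cyclic of order 2)

f factors as (x^2 - 77)(x^2 - 693), so the splitting field is K = Q(sqrt(77), sqrt(693)). The squarefree part of 77 is 77 and the squarefree part of 693 is also 77, so sqrt(77) and sqrt(693) are both rational multiples of sqrt(77). Hence Q(sqrt(77)) = Q(sqrt(693)) = Q(sqrt(77)), and the splitting field collapses to a single degree-2 extension with Galois group Z/2Z.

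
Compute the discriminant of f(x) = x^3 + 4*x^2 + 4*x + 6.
Δ = -780

For x^3 + a x^2 + b x + c the discriminant is Δ = 18 a b c - 4 a^3 c + a^2 b^2 - 4 b^3 - 27 c^2.
Plug a = 4, b = 4, c = 6:
  18*(4)*(4)*(6) - 4*(4)^3*(6) + (4)^2*(4)^2 - 4*(4)^3 - 27*(6)^2
  = 1728 + (-1536) + 256 + (-256) + (-972)
  = -780.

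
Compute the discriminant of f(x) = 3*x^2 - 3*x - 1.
Δ = 21

For a quadratic a x^2 + b x + c the discriminant is Δ = b^2 - 4ac = (-3)^2 - 4*(3)*(-1) = 9 - (-12) = 21.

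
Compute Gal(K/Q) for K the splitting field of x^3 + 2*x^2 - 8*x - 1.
Gal(K/Q) = S_3 (symmetric group of order 6)

Compute the discriminant of x^3 + (2)*x^2 + (-8)*x + (-1): Δ = 2597. Since Δ is not a rational square, the Galois group is not contained in A_3; it must be the full S_3 (irreducibility of the cubic rules out anything smaller).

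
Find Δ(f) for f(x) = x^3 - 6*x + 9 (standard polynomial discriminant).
Δ = -1323

For a depressed cubic x^3 + p x + q the discriminant is Δ = -4 p^3 - 27 q^2 = -4*(-6)^3 - 27*(9)^2 = 864 - 2187 = -1323.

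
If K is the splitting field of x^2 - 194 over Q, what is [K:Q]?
[K:Q] = 2

The polynomial x^2 - 194 is irreducible over Q since 194 is not a perfect square. Its splitting field is Q(sqrt(194)), which has degree 2 over Q.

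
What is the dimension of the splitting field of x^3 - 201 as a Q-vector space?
[K:Q] = 6

x^3 - 201 has one real root r = 201^(1/3) and two complex roots r*zeta_3, r*zeta_3^2 where zeta_3 = e^(2*pi*i/3). The splitting field is Q(r, zeta_3). [Q(r):Q] = 3 and [Q(zeta_3):Q] = 2 with gcd = 1, so [Q(r, zeta_3):Q] = 3 * 2 = 6.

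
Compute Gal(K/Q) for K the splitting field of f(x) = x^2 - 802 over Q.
Gal(K/Q) = Z/2Z (cyclic of order 2)

x^2 - 802 is irreducible over Q since 802 is not a rational square. The splitting field Q(sqrt(802)) has degree 2 over Q, and its unique nontrivial automorphism is sqrt(802) ↦ -sqrt(802). Hence Gal(Q(sqrt(802))/Q) = Z/2Z.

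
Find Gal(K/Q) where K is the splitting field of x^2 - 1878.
Gal(K/Q) = Z/2Z (cyclic of order 2)

x^2 - 1878 is irreducible over Q since 1878 is not a rational square. The splitting field Q(sqrt(1878)) has degree 2 over Q, and its unique nontrivial automorphism is sqrt(1878) ↦ -sqrt(1878). Hence Gal(Q(sqrt(1878))/Q) = Z/2Z.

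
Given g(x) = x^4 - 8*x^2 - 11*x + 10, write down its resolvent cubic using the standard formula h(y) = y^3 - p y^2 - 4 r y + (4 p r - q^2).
h(y) = y^3 + 8*y^2 - 40*y - 441

Identify coefficients: p = -8, q = -11, r = 10.
Plug into h(y) = y^3 - p y^2 - 4 r y + (4 p r - q^2):
  h(y) = y^3 - (-8) y^2 - 4*(10) y + (4*(-8)*(10) - (-11)^2)
       = y^3 + (8) y^2 + (-40) y + (-441).
Simplifying: h(y) = y^3 + 8*y^2 - 40*y - 441.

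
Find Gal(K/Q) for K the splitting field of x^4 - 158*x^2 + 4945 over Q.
Gal(K/Q) = V_4 (Klein four-group, Z/2Z × Z/2Z)

f factors as (x^2 - 115)(x^2 - 43), so the splitting field is K = Q(sqrt(115), sqrt(43)). The elements 115, 43, 4945 are all non-squares in Q, so sqrt(115) and sqrt(43) generate independent quadratic extensions. Thus [K:Q] = 4 and Gal(K/Q) is generated by the two order-2 automorphisms sqrt(115) ↦ -sqrt(115) and sqrt(43) ↦ -sqrt(43), giving V_4.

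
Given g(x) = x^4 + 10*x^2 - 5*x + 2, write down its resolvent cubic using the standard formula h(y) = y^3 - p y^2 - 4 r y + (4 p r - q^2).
h(y) = y^3 - 10*y^2 - 8*y + 55

Identify coefficients: p = 10, q = -5, r = 2.
Plug into h(y) = y^3 - p y^2 - 4 r y + (4 p r - q^2):
  h(y) = y^3 - (10) y^2 - 4*(2) y + (4*(10)*(2) - (-5)^2)
       = y^3 + (-10) y^2 + (-8) y + (55).
Simplifying: h(y) = y^3 - 10*y^2 - 8*y + 55.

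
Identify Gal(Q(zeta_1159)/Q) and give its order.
|Gal(Q(zeta_1159)/Q)| = phi(1159) = 1080; group ≅ (Z/1159Z)^* ≅ Z/18Z × Z/60Z

The n-th cyclotomic polynomial Φ_1159(x) is the minimal polynomial of zeta_1159 over Q and has degree phi(1159) = 1080. So Q(zeta_1159) is a degree-1080 Galois extension with Galois group (Z/1159Z)^*. By CRT, (Z/1159Z)^* ≅ (Z/19Z)^* × (Z/61Z)^*. Each prime-power unit group is (Z/19Z)^* ≅ Z/18Z; (Z/61Z)^* ≅ Z/60Z. Hence Gal(Q(zeta_1159)/Q) ≅ Z/18Z × Z/60Z.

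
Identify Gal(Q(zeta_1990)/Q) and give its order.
|Gal(Q(zeta_1990)/Q)| = phi(1990) = 792; group ≅ (Z/1990Z)^* ≅ Z/4Z × Z/198Z

The n-th cyclotomic polynomial Φ_1990(x) is the minimal polynomial of zeta_1990 over Q and has degree phi(1990) = 792. So Q(zeta_1990) is a degree-792 Galois extension with Galois group (Z/1990Z)^*. By CRT, (Z/1990Z)^* ≅ (Z/2Z)^* × (Z/5Z)^* × (Z/199Z)^*. Each prime-power unit group is (Z/2Z)^* ≅ trivial group (order 1); (Z/5Z)^* ≅ Z/4Z; (Z/199Z)^* ≅ Z/198Z. Hence Gal(Q(zeta_1990)/Q) ≅ Z/4Z × Z/198Z.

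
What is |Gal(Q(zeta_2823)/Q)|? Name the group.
|Gal(Q(zeta_2823)/Q)| = phi(2823) = 1880; group ≅ (Z/2823Z)^* ≅ Z/2Z × Z/940Z

The n-th cyclotomic polynomial Φ_2823(x) is the minimal polynomial of zeta_2823 over Q and has degree phi(2823) = 1880. So Q(zeta_2823) is a degree-1880 Galois extension with Galois group (Z/2823Z)^*. By CRT, (Z/2823Z)^* ≅ (Z/3Z)^* × (Z/941Z)^*. Each prime-power unit group is (Z/3Z)^* ≅ Z/2Z; (Z/941Z)^* ≅ Z/940Z. Hence Gal(Q(zeta_2823)/Q) ≅ Z/2Z × Z/940Z.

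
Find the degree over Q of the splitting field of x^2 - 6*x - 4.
[K:Q] = 2

The discriminant of x^2 + (-6)*x + (-4) is b^2 - 4c = 36 - (-16) = 52. Since 52 is not a perfect square in Q, the polynomial is irreducible over Q. Its two roots generate a degree-2 extension, so [K:Q] = 2.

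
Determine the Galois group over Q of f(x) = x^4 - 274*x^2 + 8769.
Gal(K/Q) = V_4 (Klein four-group, Z/2Z × Z/2Z)

f factors as (x^2 - 37)(x^2 - 237), so the splitting field is K = Q(sqrt(37), sqrt(237)). The elements 37, 237, 8769 are all non-squares in Q, so sqrt(37) and sqrt(237) generate independent quadratic extensions. Thus [K:Q] = 4 and Gal(K/Q) is generated by the two order-2 automorphisms sqrt(37) ↦ -sqrt(37) and sqrt(237) ↦ -sqrt(237), giving V_4.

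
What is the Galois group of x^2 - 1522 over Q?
Gal(K/Q) = Z/2Z (cyclic of order 2)

x^2 - 1522 is irreducible over Q since 1522 is not a rational square. The splitting field Q(sqrt(1522)) has degree 2 over Q, and its unique nontrivial automorphism is sqrt(1522) ↦ -sqrt(1522). Hence Gal(Q(sqrt(1522))/Q) = Z/2Z.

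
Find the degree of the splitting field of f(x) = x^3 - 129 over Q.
[K:Q] = 6

x^3 - 129 has one real root r = 129^(1/3) and two complex roots r*zeta_3, r*zeta_3^2 where zeta_3 = e^(2*pi*i/3). The splitting field is Q(r, zeta_3). [Q(r):Q] = 3 and [Q(zeta_3):Q] = 2 with gcd = 1, so [Q(r, zeta_3):Q] = 3 * 2 = 6.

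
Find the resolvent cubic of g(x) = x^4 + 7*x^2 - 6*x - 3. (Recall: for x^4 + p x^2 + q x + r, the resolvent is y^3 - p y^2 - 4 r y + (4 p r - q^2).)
h(y) = y^3 - 7*y^2 + 12*y - 120

Identify coefficients: p = 7, q = -6, r = -3.
Plug into h(y) = y^3 - p y^2 - 4 r y + (4 p r - q^2):
  h(y) = y^3 - (7) y^2 - 4*(-3) y + (4*(7)*(-3) - (-6)^2)
       = y^3 + (-7) y^2 + (12) y + (-120).
Simplifying: h(y) = y^3 - 7*y^2 + 12*y - 120.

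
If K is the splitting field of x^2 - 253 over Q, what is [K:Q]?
[K:Q] = 2

The polynomial x^2 - 253 is irreducible over Q since 253 is not a perfect square. Its splitting field is Q(sqrt(253)), which has degree 2 over Q.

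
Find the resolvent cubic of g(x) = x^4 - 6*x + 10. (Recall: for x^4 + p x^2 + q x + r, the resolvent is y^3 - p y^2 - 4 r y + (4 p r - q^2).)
h(y) = y^3 - 40*y - 36

Identify coefficients: p = 0, q = -6, r = 10.
Plug into h(y) = y^3 - p y^2 - 4 r y + (4 p r - q^2):
  h(y) = y^3 - (0) y^2 - 4*(10) y + (4*(0)*(10) - (-6)^2)
       = y^3 + (0) y^2 + (-40) y + (-36).
Simplifying: h(y) = y^3 - 40*y - 36.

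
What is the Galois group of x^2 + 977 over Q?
Gal(K/Q) = Z/2Z (cyclic of order 2)

x^2 + 977 is irreducible over Q since -977 is not a rational square. The splitting field Q(sqrt(-977)) has degree 2 over Q, and its unique nontrivial automorphism is sqrt(-977) ↦ -sqrt(-977). Hence Gal(Q(sqrt(-977))/Q) = Z/2Z.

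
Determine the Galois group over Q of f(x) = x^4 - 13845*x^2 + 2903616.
Gal(K/Q) = Z/2Z (cyclic of order 2)

f factors as (x^2 - 213)(x^2 - 13632), so the splitting field is K = Q(sqrt(213), sqrt(13632)). The squarefree part of 213 is 213 and the squarefree part of 13632 is also 213, so sqrt(213) and sqrt(13632) are both rational multiples of sqrt(213). Hence Q(sqrt(213)) = Q(sqrt(13632)) = Q(sqrt(213)), and the splitting field collapses to a single degree-2 extension with Galois group Z/2Z.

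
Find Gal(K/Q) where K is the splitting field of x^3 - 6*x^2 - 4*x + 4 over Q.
Gal(K/Q) = S_3 (symmetric group of order 6)

Compute the discriminant of x^3 + (-6)*x^2 + (-4)*x + (4): Δ = 5584. Since Δ is not a rational square, the Galois group is not contained in A_3; it must be the full S_3 (irreducibility of the cubic rules out anything smaller).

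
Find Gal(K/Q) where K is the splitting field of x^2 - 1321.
Gal(K/Q) = Z/2Z (cyclic of order 2)

x^2 - 1321 is irreducible over Q since 1321 is not a rational square. The splitting field Q(sqrt(1321)) has degree 2 over Q, and its unique nontrivial automorphism is sqrt(1321) ↦ -sqrt(1321). Hence Gal(Q(sqrt(1321))/Q) = Z/2Z.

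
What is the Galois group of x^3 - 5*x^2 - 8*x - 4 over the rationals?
Gal(K/Q) = S_3 (symmetric group of order 6)

Compute the discriminant of x^3 + (-5)*x^2 + (-8)*x + (-4): Δ = -1664. Since Δ is not a rational square, the Galois group is not contained in A_3; it must be the full S_3 (irreducibility of the cubic rules out anything smaller).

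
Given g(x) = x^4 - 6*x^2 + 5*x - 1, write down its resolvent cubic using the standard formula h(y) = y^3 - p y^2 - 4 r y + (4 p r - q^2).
h(y) = y^3 + 6*y^2 + 4*y - 1

Identify coefficients: p = -6, q = 5, r = -1.
Plug into h(y) = y^3 - p y^2 - 4 r y + (4 p r - q^2):
  h(y) = y^3 - (-6) y^2 - 4*(-1) y + (4*(-6)*(-1) - (5)^2)
       = y^3 + (6) y^2 + (4) y + (-1).
Simplifying: h(y) = y^3 + 6*y^2 + 4*y - 1.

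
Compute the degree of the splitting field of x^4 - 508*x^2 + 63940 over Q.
[K:Q] = 4

f factors as (x^2 - 278)(x^2 - 230); the splitting field is K = Q(sqrt(278), sqrt(230)). Since 278, 230, and 63940 are all non-squares in Q, the three subfields Q(sqrt(278)), Q(sqrt(230)), Q(sqrt(63940)) are distinct degree-2 extensions, so [K:Q] = 4 (Klein four Galois group).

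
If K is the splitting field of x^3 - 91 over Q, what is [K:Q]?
[K:Q] = 6

x^3 - 91 has one real root r = 91^(1/3) and two complex roots r*zeta_3, r*zeta_3^2 where zeta_3 = e^(2*pi*i/3). The splitting field is Q(r, zeta_3). [Q(r):Q] = 3 and [Q(zeta_3):Q] = 2 with gcd = 1, so [Q(r, zeta_3):Q] = 3 * 2 = 6.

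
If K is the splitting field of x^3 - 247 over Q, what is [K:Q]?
[K:Q] = 6

x^3 - 247 has one real root r = 247^(1/3) and two complex roots r*zeta_3, r*zeta_3^2 where zeta_3 = e^(2*pi*i/3). The splitting field is Q(r, zeta_3). [Q(r):Q] = 3 and [Q(zeta_3):Q] = 2 with gcd = 1, so [Q(r, zeta_3):Q] = 3 * 2 = 6.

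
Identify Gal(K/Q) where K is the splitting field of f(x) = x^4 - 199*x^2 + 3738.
Gal(K/Q) = V_4 (Klein four-group, Z/2Z × Z/2Z)

f factors as (x^2 - 178)(x^2 - 21), so the splitting field is K = Q(sqrt(178), sqrt(21)). The elements 178, 21, 3738 are all non-squares in Q, so sqrt(178) and sqrt(21) generate independent quadratic extensions. Thus [K:Q] = 4 and Gal(K/Q) is generated by the two order-2 automorphisms sqrt(178) ↦ -sqrt(178) and sqrt(21) ↦ -sqrt(21), giving V_4.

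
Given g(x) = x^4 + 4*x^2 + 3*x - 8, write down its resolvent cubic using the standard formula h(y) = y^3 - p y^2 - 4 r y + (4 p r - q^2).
h(y) = y^3 - 4*y^2 + 32*y - 137

Identify coefficients: p = 4, q = 3, r = -8.
Plug into h(y) = y^3 - p y^2 - 4 r y + (4 p r - q^2):
  h(y) = y^3 - (4) y^2 - 4*(-8) y + (4*(4)*(-8) - (3)^2)
       = y^3 + (-4) y^2 + (32) y + (-137).
Simplifying: h(y) = y^3 - 4*y^2 + 32*y - 137.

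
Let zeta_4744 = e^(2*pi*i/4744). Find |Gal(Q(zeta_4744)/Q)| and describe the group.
|Gal(Q(zeta_4744)/Q)| = phi(4744) = 2368; group ≅ (Z/4744Z)^* ≅ Z/2Z × Z/2Z × Z/592Z

The n-th cyclotomic polynomial Φ_4744(x) is the minimal polynomial of zeta_4744 over Q and has degree phi(4744) = 2368. So Q(zeta_4744) is a degree-2368 Galois extension with Galois group (Z/4744Z)^*. By CRT, (Z/4744Z)^* ≅ (Z/8Z)^* × (Z/593Z)^*. Each prime-power unit group is (Z/8Z)^* ≅ Z/2Z × Z/2Z; (Z/593Z)^* ≅ Z/592Z. Hence Gal(Q(zeta_4744)/Q) ≅ Z/2Z × Z/2Z × Z/592Z.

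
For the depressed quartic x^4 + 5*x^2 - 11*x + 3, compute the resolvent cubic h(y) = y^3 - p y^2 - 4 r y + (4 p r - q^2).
h(y) = y^3 - 5*y^2 - 12*y - 61

Identify coefficients: p = 5, q = -11, r = 3.
Plug into h(y) = y^3 - p y^2 - 4 r y + (4 p r - q^2):
  h(y) = y^3 - (5) y^2 - 4*(3) y + (4*(5)*(3) - (-11)^2)
       = y^3 + (-5) y^2 + (-12) y + (-61).
Simplifying: h(y) = y^3 - 5*y^2 - 12*y - 61.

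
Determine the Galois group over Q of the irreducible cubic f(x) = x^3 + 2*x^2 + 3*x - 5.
Gal(K/Q) = S_3 (symmetric group of order 6)

Compute the discriminant of x^3 + (2)*x^2 + (3)*x + (-5): Δ = -1127. Since Δ is not a rational square, the Galois group is not contained in A_3; it must be the full S_3 (irreducibility of the cubic rules out anything smaller).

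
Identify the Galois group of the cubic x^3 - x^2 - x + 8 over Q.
Gal(K/Q) = S_3 (symmetric group of order 6)

Compute the discriminant of x^3 + (-1)*x^2 + (-1)*x + (8): Δ = -1547. Since Δ is not a rational square, the Galois group is not contained in A_3; it must be the full S_3 (irreducibility of the cubic rules out anything smaller).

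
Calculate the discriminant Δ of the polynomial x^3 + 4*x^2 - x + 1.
Δ = -335

For x^3 + a x^2 + b x + c the discriminant is Δ = 18 a b c - 4 a^3 c + a^2 b^2 - 4 b^3 - 27 c^2.
Plug a = 4, b = -1, c = 1:
  18*(4)*(-1)*(1) - 4*(4)^3*(1) + (4)^2*(-1)^2 - 4*(-1)^3 - 27*(1)^2
  = -72 + (-256) + 16 + (4) + (-27)
  = -335.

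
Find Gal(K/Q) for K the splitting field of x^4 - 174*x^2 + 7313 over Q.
Gal(K/Q) = V_4 (Klein four-group, Z/2Z × Z/2Z)

f factors as (x^2 - 103)(x^2 - 71), so the splitting field is K = Q(sqrt(103), sqrt(71)). The elements 103, 71, 7313 are all non-squares in Q, so sqrt(103) and sqrt(71) generate independent quadratic extensions. Thus [K:Q] = 4 and Gal(K/Q) is generated by the two order-2 automorphisms sqrt(103) ↦ -sqrt(103) and sqrt(71) ↦ -sqrt(71), giving V_4.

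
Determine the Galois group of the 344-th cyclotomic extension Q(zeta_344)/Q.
|Gal(Q(zeta_344)/Q)| = phi(344) = 168; group ≅ (Z/344Z)^* ≅ Z/2Z × Z/2Z × Z/42Z

The n-th cyclotomic polynomial Φ_344(x) is the minimal polynomial of zeta_344 over Q and has degree phi(344) = 168. So Q(zeta_344) is a degree-168 Galois extension with Galois group (Z/344Z)^*. By CRT, (Z/344Z)^* ≅ (Z/8Z)^* × (Z/43Z)^*. Each prime-power unit group is (Z/8Z)^* ≅ Z/2Z × Z/2Z; (Z/43Z)^* ≅ Z/42Z. Hence Gal(Q(zeta_344)/Q) ≅ Z/2Z × Z/2Z × Z/42Z.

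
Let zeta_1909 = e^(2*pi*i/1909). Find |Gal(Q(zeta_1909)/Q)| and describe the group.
|Gal(Q(zeta_1909)/Q)| = phi(1909) = 1804; group ≅ (Z/1909Z)^* ≅ Z/22Z × Z/82Z

The n-th cyclotomic polynomial Φ_1909(x) is the minimal polynomial of zeta_1909 over Q and has degree phi(1909) = 1804. So Q(zeta_1909) is a degree-1804 Galois extension with Galois group (Z/1909Z)^*. By CRT, (Z/1909Z)^* ≅ (Z/23Z)^* × (Z/83Z)^*. Each prime-power unit group is (Z/23Z)^* ≅ Z/22Z; (Z/83Z)^* ≅ Z/82Z. Hence Gal(Q(zeta_1909)/Q) ≅ Z/22Z × Z/82Z.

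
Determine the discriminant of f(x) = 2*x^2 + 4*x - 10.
Δ = 96

For a quadratic a x^2 + b x + c the discriminant is Δ = b^2 - 4ac = (4)^2 - 4*(2)*(-10) = 16 - (-80) = 96.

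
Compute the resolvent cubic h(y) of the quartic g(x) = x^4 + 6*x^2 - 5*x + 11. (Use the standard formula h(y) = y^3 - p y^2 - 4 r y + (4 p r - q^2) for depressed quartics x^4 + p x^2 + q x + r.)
h(y) = y^3 - 6*y^2 - 44*y + 239

Identify coefficients: p = 6, q = -5, r = 11.
Plug into h(y) = y^3 - p y^2 - 4 r y + (4 p r - q^2):
  h(y) = y^3 - (6) y^2 - 4*(11) y + (4*(6)*(11) - (-5)^2)
       = y^3 + (-6) y^2 + (-44) y + (239).
Simplifying: h(y) = y^3 - 6*y^2 - 44*y + 239.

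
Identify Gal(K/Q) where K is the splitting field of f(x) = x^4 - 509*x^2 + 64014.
Gal(K/Q) = V_4 (Klein four-group, Z/2Z × Z/2Z)

f factors as (x^2 - 282)(x^2 - 227), so the splitting field is K = Q(sqrt(282), sqrt(227)). The elements 282, 227, 64014 are all non-squares in Q, so sqrt(282) and sqrt(227) generate independent quadratic extensions. Thus [K:Q] = 4 and Gal(K/Q) is generated by the two order-2 automorphisms sqrt(282) ↦ -sqrt(282) and sqrt(227) ↦ -sqrt(227), giving V_4.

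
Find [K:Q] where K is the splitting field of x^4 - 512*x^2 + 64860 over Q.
[K:Q] = 4

f factors as (x^2 - 230)(x^2 - 282); the splitting field is K = Q(sqrt(230), sqrt(282)). Since 230, 282, and 64860 are all non-squares in Q, the three subfields Q(sqrt(230)), Q(sqrt(282)), Q(sqrt(64860)) are distinct degree-2 extensions, so [K:Q] = 4 (Klein four Galois group).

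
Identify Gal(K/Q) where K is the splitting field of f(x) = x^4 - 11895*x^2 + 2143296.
Gal(K/Q) = Z/2Z (cyclic of order 2)

f factors as (x^2 - 183)(x^2 - 11712), so the splitting field is K = Q(sqrt(183), sqrt(11712)). The squarefree part of 183 is 183 and the squarefree part of 11712 is also 183, so sqrt(183) and sqrt(11712) are both rational multiples of sqrt(183). Hence Q(sqrt(183)) = Q(sqrt(11712)) = Q(sqrt(183)), and the splitting field collapses to a single degree-2 extension with Galois group Z/2Z.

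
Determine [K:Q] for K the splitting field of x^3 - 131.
[K:Q] = 6

x^3 - 131 has one real root r = 131^(1/3) and two complex roots r*zeta_3, r*zeta_3^2 where zeta_3 = e^(2*pi*i/3). The splitting field is Q(r, zeta_3). [Q(r):Q] = 3 and [Q(zeta_3):Q] = 2 with gcd = 1, so [Q(r, zeta_3):Q] = 3 * 2 = 6.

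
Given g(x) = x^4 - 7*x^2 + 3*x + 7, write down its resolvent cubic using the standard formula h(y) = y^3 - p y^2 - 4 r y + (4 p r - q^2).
h(y) = y^3 + 7*y^2 - 28*y - 205

Identify coefficients: p = -7, q = 3, r = 7.
Plug into h(y) = y^3 - p y^2 - 4 r y + (4 p r - q^2):
  h(y) = y^3 - (-7) y^2 - 4*(7) y + (4*(-7)*(7) - (3)^2)
       = y^3 + (7) y^2 + (-28) y + (-205).
Simplifying: h(y) = y^3 + 7*y^2 - 28*y - 205.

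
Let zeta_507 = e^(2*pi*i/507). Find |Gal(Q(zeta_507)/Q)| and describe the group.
|Gal(Q(zeta_507)/Q)| = phi(507) = 312; group ≅ (Z/507Z)^* ≅ Z/2Z × Z/156Z

The n-th cyclotomic polynomial Φ_507(x) is the minimal polynomial of zeta_507 over Q and has degree phi(507) = 312. So Q(zeta_507) is a degree-312 Galois extension with Galois group (Z/507Z)^*. By CRT, (Z/507Z)^* ≅ (Z/3Z)^* × (Z/169Z)^*. Each prime-power unit group is (Z/3Z)^* ≅ Z/2Z; (Z/169Z)^* ≅ Z/156Z. Hence Gal(Q(zeta_507)/Q) ≅ Z/2Z × Z/156Z.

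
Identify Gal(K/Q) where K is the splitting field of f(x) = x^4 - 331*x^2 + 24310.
Gal(K/Q) = V_4 (Klein four-group, Z/2Z × Z/2Z)

f factors as (x^2 - 110)(x^2 - 221), so the splitting field is K = Q(sqrt(110), sqrt(221)). The elements 110, 221, 24310 are all non-squares in Q, so sqrt(110) and sqrt(221) generate independent quadratic extensions. Thus [K:Q] = 4 and Gal(K/Q) is generated by the two order-2 automorphisms sqrt(110) ↦ -sqrt(110) and sqrt(221) ↦ -sqrt(221), giving V_4.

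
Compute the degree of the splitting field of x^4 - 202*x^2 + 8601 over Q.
[K:Q] = 4

f factors as (x^2 - 141)(x^2 - 61); the splitting field is K = Q(sqrt(141), sqrt(61)). Since 141, 61, and 8601 are all non-squares in Q, the three subfields Q(sqrt(141)), Q(sqrt(61)), Q(sqrt(8601)) are distinct degree-2 extensions, so [K:Q] = 4 (Klein four Galois group).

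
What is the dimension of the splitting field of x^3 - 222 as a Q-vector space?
[K:Q] = 6

x^3 - 222 has one real root r = 222^(1/3) and two complex roots r*zeta_3, r*zeta_3^2 where zeta_3 = e^(2*pi*i/3). The splitting field is Q(r, zeta_3). [Q(r):Q] = 3 and [Q(zeta_3):Q] = 2 with gcd = 1, so [Q(r, zeta_3):Q] = 3 * 2 = 6.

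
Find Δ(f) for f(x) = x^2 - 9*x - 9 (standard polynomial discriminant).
Δ = 117

For a quadratic a x^2 + b x + c the discriminant is Δ = b^2 - 4ac = (-9)^2 - 4*(1)*(-9) = 81 - (-36) = 117.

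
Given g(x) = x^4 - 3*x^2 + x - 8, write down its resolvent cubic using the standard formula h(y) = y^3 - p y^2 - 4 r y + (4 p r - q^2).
h(y) = y^3 + 3*y^2 + 32*y + 95

Identify coefficients: p = -3, q = 1, r = -8.
Plug into h(y) = y^3 - p y^2 - 4 r y + (4 p r - q^2):
  h(y) = y^3 - (-3) y^2 - 4*(-8) y + (4*(-3)*(-8) - (1)^2)
       = y^3 + (3) y^2 + (32) y + (95).
Simplifying: h(y) = y^3 + 3*y^2 + 32*y + 95.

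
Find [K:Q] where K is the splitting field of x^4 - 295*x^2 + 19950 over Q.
[K:Q] = 4

f factors as (x^2 - 105)(x^2 - 190); the splitting field is K = Q(sqrt(105), sqrt(190)). Since 105, 190, and 19950 are all non-squares in Q, the three subfields Q(sqrt(105)), Q(sqrt(190)), Q(sqrt(19950)) are distinct degree-2 extensions, so [K:Q] = 4 (Klein four Galois group).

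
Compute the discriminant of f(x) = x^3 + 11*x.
Δ = -5324

For a depressed cubic x^3 + p x + q the discriminant is Δ = -4 p^3 - 27 q^2 = -4*(11)^3 - 27*(0)^2 = -5324 - 0 = -5324.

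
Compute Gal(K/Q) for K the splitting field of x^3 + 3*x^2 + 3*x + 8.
Gal(K/Q) = S_3 (symmetric group of order 6)

Compute the discriminant of x^3 + (3)*x^2 + (3)*x + (8): Δ = -1323. Since Δ is not a rational square, the Galois group is not contained in A_3; it must be the full S_3 (irreducibility of the cubic rules out anything smaller).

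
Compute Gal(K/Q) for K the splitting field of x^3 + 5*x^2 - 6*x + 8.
Gal(K/Q) = S_3 (symmetric group of order 6)

Compute the discriminant of x^3 + (5)*x^2 + (-6)*x + (8): Δ = -8284. Since Δ is not a rational square, the Galois group is not contained in A_3; it must be the full S_3 (irreducibility of the cubic rules out anything smaller).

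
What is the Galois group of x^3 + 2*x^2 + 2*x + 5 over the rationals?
Gal(K/Q) = S_3 (symmetric group of order 6)

Compute the discriminant of x^3 + (2)*x^2 + (2)*x + (5): Δ = -491. Since Δ is not a rational square, the Galois group is not contained in A_3; it must be the full S_3 (irreducibility of the cubic rules out anything smaller).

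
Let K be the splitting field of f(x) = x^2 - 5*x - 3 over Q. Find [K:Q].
[K:Q] = 2

The discriminant of x^2 + (-5)*x + (-3) is b^2 - 4c = 25 - (-12) = 37. Since 37 is not a perfect square in Q, the polynomial is irreducible over Q. Its two roots generate a degree-2 extension, so [K:Q] = 2.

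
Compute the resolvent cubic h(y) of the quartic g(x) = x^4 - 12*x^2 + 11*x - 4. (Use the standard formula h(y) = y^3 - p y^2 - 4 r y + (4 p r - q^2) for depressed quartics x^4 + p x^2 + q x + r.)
h(y) = y^3 + 12*y^2 + 16*y + 71

Identify coefficients: p = -12, q = 11, r = -4.
Plug into h(y) = y^3 - p y^2 - 4 r y + (4 p r - q^2):
  h(y) = y^3 - (-12) y^2 - 4*(-4) y + (4*(-12)*(-4) - (11)^2)
       = y^3 + (12) y^2 + (16) y + (71).
Simplifying: h(y) = y^3 + 12*y^2 + 16*y + 71.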